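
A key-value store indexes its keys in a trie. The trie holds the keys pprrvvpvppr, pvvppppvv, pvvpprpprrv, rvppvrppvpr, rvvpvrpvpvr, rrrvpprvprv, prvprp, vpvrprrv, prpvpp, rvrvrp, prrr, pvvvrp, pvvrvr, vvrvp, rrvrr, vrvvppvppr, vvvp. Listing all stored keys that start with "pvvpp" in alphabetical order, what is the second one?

DFS of the "pvvpp" subtree visits, in order: "pvvppppvv", "pvvpprpprrv"
The 2nd is pvvpprpprrv.

pvvpprpprrv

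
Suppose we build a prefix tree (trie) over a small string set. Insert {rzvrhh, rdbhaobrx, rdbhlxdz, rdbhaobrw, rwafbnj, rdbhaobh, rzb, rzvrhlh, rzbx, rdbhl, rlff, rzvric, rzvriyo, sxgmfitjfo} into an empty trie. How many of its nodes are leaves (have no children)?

A leaf is a node with no children — equivalently, the end of a word that is not a proper prefix of any other stored word.
Those words: "rdbhaobh", "rdbhaobrw", "rdbhaobrx", "rdbhlxdz", "rlff", "rwafbnj", "rzbx", "rzvrhh", "rzvrhlh", "rzvric", "rzvriyo", "sxgmfitjfo"
Leaf count: 12

12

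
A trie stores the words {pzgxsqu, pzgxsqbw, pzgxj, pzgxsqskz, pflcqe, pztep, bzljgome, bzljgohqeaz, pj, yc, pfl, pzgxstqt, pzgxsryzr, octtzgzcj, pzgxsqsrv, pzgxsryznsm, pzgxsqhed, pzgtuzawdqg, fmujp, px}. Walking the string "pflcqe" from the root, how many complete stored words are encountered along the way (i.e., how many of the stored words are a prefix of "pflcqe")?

Walk "pflcqe" from the root; an end-of-word marker is hit whenever a stored word is a prefix of "pflcqe".
Prefixes of the query that are stored words: "pfl", "pflcqe"
Count: 2

2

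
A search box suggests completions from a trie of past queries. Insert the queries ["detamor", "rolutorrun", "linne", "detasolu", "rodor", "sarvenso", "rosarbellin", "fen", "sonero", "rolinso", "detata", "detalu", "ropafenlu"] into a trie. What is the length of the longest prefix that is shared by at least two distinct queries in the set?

Look for the deepest trie node that still has at least two words in its subtree.
e.g. "detalu" and "detamor" share the prefix "deta" of length 4; no pair shares a longer one.
Longest shared-prefix length: 4

4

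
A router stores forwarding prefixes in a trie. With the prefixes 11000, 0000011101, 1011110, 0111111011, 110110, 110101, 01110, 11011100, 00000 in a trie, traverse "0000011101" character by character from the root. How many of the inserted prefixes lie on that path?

2

Check each prefix of "0000011101" against the stored set — each match is an end-marker on the path.
Prefixes of the query that are stored words: "00000", "0000011101"
Count: 2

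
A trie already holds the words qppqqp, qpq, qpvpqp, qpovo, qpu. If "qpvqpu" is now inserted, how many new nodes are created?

3

"qpv" is already a path in the trie; the remaining "qpu" must be added.
New nodes needed: |"qpvqpu"| − 3 = 6 − 3 = 3.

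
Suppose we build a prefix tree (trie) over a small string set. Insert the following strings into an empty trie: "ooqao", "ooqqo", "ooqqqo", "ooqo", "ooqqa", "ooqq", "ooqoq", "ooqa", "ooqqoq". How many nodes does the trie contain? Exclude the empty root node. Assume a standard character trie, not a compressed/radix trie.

13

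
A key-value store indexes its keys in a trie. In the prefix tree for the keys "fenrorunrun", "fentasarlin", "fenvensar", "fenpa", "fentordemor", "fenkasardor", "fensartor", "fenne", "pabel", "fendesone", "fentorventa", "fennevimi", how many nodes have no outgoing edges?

A leaf is a node with no children — equivalently, the end of a word that is not a proper prefix of any other stored word.
Those words: "fendesone", "fenkasardor", "fennevimi", "fenpa", "fenrorunrun", "fensartor", "fentasarlin", "fentordemor", "fentorventa", "fenvensar", "pabel"
Leaf count: 11

11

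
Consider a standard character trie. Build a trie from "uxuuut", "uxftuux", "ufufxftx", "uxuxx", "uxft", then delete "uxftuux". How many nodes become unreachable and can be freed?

After clearing the end-marker at "uxftuux", prune upward until reaching a node still needed by another word.
The suffix "uux" (3 nodes) is used only by "uxftuux"; "uxft" is itself a stored word, so pruning stops there.
Nodes removed: 3

3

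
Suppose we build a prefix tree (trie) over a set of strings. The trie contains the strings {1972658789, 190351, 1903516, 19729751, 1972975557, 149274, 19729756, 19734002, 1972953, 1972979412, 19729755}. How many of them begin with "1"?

11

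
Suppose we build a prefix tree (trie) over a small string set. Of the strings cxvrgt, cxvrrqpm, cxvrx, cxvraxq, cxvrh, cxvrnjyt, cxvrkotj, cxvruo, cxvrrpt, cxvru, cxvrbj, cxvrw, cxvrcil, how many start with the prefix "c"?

Filter for entries beginning with "c":
Words under "c": cxvraxq, cxvrbj, cxvrcil, cxvrgt, cxvrh, cxvrkotj, cxvrnjyt, cxvrrpt, cxvrrqpm, cxvru, cxvruo, cxvrw, cxvrx
Count: 13

13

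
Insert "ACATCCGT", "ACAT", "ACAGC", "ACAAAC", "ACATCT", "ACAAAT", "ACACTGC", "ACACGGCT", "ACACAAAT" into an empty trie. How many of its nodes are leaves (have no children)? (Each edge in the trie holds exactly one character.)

Leaves are exactly the stored words that no other stored word extends.
Those words: "ACAAAC", "ACAAAT", "ACACAAAT", "ACACGGCT", "ACACTGC", "ACAGC", "ACATCCGT", "ACATCT"
Leaf count: 8

8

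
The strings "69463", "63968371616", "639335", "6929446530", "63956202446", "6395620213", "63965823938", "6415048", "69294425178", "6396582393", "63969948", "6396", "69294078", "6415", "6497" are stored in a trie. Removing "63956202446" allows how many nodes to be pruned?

After clearing the end-marker at "63956202446", prune upward until reaching a node still needed by another word.
The suffix "446" (3 nodes) is used only by "63956202446"; the node for "63956202" still has the child "1", so pruning stops there.
Nodes removed: 3

3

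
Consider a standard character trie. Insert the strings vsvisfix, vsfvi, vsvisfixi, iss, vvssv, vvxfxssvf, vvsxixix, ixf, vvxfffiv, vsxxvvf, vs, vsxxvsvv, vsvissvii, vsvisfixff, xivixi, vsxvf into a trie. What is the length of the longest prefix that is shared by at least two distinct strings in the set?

The deepest shared node is where two words last agree before diverging.
"vsvisfix" and "vsvisfixff" agree on "vsvisfix" (8 characters) before diverging; nothing deeper is shared.
Longest shared-prefix length: 8

8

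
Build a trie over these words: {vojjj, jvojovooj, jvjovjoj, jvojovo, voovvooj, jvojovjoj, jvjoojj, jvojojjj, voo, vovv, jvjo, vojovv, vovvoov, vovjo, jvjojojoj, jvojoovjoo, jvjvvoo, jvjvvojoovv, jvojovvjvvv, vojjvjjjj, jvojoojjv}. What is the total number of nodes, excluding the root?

Count nodes per top-level branch (shared prefixes stored once):
  'j'-branch (jvjo, jvjojojoj, jvjoojj, jvjovjoj, jvjvvojoovv, jvjvvoo, jvojojjj, jvojoojjv, jvojoovjoo, jvojovjoj, jvojovo, jvojovooj, jvojovvjvvv): 51 nodes
  'v'-branch (vojjj, vojjvjjjj, vojovv, voo, voovvooj, vovjo, vovv, vovvoov): 26 nodes
Sum: 77

77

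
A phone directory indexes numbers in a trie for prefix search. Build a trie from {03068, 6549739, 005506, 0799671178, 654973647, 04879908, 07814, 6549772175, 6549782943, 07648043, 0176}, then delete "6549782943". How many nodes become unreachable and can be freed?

5

Walk "6549782943" from the leaf back toward the root, removing each node that no remaining word uses.
The suffix "82943" (5 nodes) is used only by "6549782943"; the node for "65497" still has the child "3", so pruning stops there.
Nodes removed: 5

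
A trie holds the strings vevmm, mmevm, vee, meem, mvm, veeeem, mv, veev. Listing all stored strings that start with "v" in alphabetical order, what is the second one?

veeeem

Words with prefix "v", in lexicographic order: "vee", "veeeem", "veev", "vevmm"
The 2nd is veeeem.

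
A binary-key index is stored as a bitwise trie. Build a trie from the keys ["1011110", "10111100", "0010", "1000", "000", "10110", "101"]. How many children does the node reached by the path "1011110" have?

1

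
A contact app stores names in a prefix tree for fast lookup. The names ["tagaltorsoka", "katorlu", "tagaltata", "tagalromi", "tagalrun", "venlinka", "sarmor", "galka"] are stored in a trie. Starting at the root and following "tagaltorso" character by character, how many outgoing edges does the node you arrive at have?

1

Follow the path "tagaltorso" to its node, then look at its outgoing edges.
Distinct next characters after "tagaltorso": k.
That node has 1 child edge.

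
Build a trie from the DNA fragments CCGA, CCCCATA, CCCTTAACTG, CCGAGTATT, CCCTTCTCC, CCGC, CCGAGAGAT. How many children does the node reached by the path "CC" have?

2

Follow the path "CC" to its node, then look at its outgoing edges.
Characters that immediately follow "CC" among the stored strings: {C, G}.
That node has 2 child edges.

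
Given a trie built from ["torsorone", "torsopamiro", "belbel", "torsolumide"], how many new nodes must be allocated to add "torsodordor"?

"torso" is already a path in the trie; the remaining "dordor" must be added.
So 11 − 5 = 6 new nodes.

6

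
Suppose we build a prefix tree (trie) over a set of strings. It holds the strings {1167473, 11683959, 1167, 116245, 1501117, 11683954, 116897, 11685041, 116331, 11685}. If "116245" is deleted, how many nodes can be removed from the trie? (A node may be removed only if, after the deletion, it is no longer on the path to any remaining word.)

A node on "116245"'s path can go only if nothing else ends at it or branches off below it.
The suffix "245" (3 nodes) is used only by "116245"; the node for "116" still has the child "7", so pruning stops there.
Nodes removed: 3

3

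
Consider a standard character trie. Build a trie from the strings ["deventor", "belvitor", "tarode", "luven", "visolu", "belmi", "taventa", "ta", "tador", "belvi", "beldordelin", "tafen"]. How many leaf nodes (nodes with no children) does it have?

10

A leaf is a node with no children — equivalently, the end of a word that is not a proper prefix of any other stored word.
Those words: "beldordelin", "belmi", "belvitor", "deventor", "luven", "tador", "tafen", "tarode", "taventa", "visolu"
Leaf count: 10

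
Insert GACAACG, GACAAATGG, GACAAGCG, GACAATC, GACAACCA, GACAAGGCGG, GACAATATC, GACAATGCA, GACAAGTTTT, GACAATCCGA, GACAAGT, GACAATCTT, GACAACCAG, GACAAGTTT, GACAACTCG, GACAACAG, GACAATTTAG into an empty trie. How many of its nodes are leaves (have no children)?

13

Leaves are exactly the stored words that no other stored word extends.
Those words: "GACAAATGG", "GACAACAG", "GACAACCAG", "GACAACG", "GACAACTCG", "GACAAGCG", "GACAAGGCGG", "GACAAGTTTT", "GACAATATC", "GACAATCCGA", "GACAATCTT", "GACAATGCA", "GACAATTTAG"
Leaf count: 13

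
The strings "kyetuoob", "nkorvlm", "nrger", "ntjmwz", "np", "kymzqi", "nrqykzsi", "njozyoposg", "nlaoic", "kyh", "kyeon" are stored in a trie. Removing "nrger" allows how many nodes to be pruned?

Walk "nrger" from the leaf back toward the root, removing each node that no remaining word uses.
The suffix "ger" (3 nodes) is used only by "nrger"; the node for "nr" still has the child "q", so pruning stops there.
Nodes removed: 3

3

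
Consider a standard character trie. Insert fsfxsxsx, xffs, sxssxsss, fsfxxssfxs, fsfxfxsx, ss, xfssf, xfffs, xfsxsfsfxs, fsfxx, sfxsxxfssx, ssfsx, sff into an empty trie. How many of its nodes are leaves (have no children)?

Leaves are exactly the stored words that no other stored word extends.
Those words: "fsfxfxsx", "fsfxsxsx", "fsfxxssfxs", "sff", "sfxsxxfssx", "ssfsx", "sxssxsss", "xfffs", "xffs", "xfssf", "xfsxsfsfxs"
Leaf count: 11

11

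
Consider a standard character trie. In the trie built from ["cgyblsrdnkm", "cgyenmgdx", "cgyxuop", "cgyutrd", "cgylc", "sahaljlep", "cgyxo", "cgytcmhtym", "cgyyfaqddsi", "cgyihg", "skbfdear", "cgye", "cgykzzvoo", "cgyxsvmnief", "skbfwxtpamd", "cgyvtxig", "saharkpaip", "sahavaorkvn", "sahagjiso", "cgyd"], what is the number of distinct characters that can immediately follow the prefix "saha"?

The children of the "saha" node are the distinct next characters among strings starting with "saha".
Characters that immediately follow "saha" among the stored strings: {g, l, r, v}.
That node has 4 child edges.

4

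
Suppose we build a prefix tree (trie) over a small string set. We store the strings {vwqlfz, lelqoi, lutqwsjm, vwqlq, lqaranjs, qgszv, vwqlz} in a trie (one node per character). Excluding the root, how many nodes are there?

Count nodes per top-level branch (shared prefixes stored once):
  'l'-branch (lelqoi, lqaranjs, lutqwsjm): 20 nodes
  'q'-branch (qgszv): 5 nodes
  'v'-branch (vwqlfz, vwqlq, vwqlz): 8 nodes
Sum: 33

33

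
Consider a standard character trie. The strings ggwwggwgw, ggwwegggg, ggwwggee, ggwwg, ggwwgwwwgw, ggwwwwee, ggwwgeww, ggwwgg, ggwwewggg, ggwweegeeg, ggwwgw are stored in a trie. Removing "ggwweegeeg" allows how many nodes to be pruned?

A node on "ggwweegeeg"'s path can go only if nothing else ends at it or branches off below it.
The suffix "egeeg" (5 nodes) is used only by "ggwweegeeg"; the node for "ggwwe" still has the child "g", so pruning stops there.
Nodes removed: 5

5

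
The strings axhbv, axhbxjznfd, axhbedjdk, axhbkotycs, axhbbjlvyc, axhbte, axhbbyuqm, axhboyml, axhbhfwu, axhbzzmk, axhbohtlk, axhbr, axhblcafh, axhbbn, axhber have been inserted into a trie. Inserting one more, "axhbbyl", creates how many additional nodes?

"axhbby" is already a path in the trie; the remaining "l" must be added.
So 7 − 6 = 1 new nodes.

1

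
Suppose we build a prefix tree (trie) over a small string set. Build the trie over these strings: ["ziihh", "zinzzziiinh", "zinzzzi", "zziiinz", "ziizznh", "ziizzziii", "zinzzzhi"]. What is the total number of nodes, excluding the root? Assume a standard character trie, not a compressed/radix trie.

30

For each word, the new-node count is its length minus the longest prefix already in the trie:
  "ziihh" → 5 new (z, i, i, h, h)
  "zinzzziiinh" → prefix "zi" already present; 9 new (n, z, z, z, i, i, i, n, h)
  "zinzzzi" → prefix "zinzzzi" already present; 0 new (none)
  "zziiinz" → prefix "z" already present; 6 new (z, i, i, i, n, z)
  "ziizznh" → prefix "zii" already present; 4 new (z, z, n, h)
  "ziizzziii" → prefix "ziizz" already present; 4 new (z, i, i, i)
  "zinzzzhi" → prefix "zinzzz" already present; 2 new (h, i)
Total nodes = 5 + 9 + 0 + 6 + 4 + 4 + 2 = 30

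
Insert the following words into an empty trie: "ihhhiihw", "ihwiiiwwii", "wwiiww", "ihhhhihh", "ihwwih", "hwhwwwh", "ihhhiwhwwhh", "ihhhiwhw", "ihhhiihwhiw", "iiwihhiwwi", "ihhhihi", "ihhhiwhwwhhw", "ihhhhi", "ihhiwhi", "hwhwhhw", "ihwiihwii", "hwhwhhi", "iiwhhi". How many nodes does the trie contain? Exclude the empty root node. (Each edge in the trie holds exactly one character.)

72

For each word, the new-node count is its length minus the longest prefix already in the trie:
  "ihhhiihw" → 8 new (i, h, h, h, i, i, h, w)
  "ihwiiiwwii" → prefix "ih" already present; 8 new (w, i, i, i, w, w, i, i)
  "wwiiww" → 6 new (w, w, i, i, w, w)
  "ihhhhihh" → prefix "ihhh" already present; 4 new (h, i, h, h)
  "ihwwih" → prefix "ihw" already present; 3 new (w, i, h)
  "hwhwwwh" → 7 new (h, w, h, w, w, w, h)
  "ihhhiwhwwhh" → prefix "ihhhi" already present; 6 new (w, h, w, w, h, h)
  "ihhhiwhw" → prefix "ihhhiwhw" already present; 0 new (none)
  "ihhhiihwhiw" → prefix "ihhhiihw" already present; 3 new (h, i, w)
  "iiwihhiwwi" → prefix "i" already present; 9 new (i, w, i, h, h, i, w, w, i)
  "ihhhihi" → prefix "ihhhi" already present; 2 new (h, i)
  "ihhhiwhwwhhw" → prefix "ihhhiwhwwhh" already present; 1 new (w)
  "ihhhhi" → prefix "ihhhhi" already present; 0 new (none)
  "ihhiwhi" → prefix "ihh" already present; 4 new (i, w, h, i)
  "hwhwhhw" → prefix "hwhw" already present; 3 new (h, h, w)
  "ihwiihwii" → prefix "ihwii" already present; 4 new (h, w, i, i)
  "hwhwhhi" → prefix "hwhwhh" already present; 1 new (i)
  "iiwhhi" → prefix "iiw" already present; 3 new (h, h, i)
Total nodes = 8 + 8 + 6 + 4 + 3 + 7 + 6 + 0 + 3 + 9 + 2 + 1 + 0 + 4 + 3 + 4 + 1 + 3 = 72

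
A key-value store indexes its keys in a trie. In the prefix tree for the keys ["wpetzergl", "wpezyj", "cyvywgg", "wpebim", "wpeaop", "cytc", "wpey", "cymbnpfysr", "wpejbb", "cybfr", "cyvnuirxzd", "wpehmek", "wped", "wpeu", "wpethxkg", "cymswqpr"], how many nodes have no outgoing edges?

16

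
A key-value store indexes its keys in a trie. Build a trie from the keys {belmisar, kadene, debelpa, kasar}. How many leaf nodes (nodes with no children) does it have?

4

Leaves are exactly the stored words that no other stored word extends.
Those words: "belmisar", "debelpa", "kadene", "kasar"
Leaf count: 4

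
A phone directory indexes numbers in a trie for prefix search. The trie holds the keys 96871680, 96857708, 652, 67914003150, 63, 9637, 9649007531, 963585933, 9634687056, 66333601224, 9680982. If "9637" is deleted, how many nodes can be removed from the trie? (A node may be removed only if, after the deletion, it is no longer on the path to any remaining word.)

1

A node on "9637"'s path can go only if nothing else ends at it or branches off below it.
The suffix "7" (1 node) is used only by "9637"; the node for "963" still has the child "5", so pruning stops there.
Nodes removed: 1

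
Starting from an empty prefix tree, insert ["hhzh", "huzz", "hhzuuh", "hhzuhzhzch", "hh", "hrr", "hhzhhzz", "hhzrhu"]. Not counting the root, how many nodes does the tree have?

24

For each word, the new-node count is its length minus the longest prefix already in the trie:
  "hhzh" → 4 new (h, h, z, h)
  "huzz" → prefix "h" already present; 3 new (u, z, z)
  "hhzuuh" → prefix "hhz" already present; 3 new (u, u, h)
  "hhzuhzhzch" → prefix "hhzu" already present; 6 new (h, z, h, z, c, h)
  "hh" → prefix "hh" already present; 0 new (none)
  "hrr" → prefix "h" already present; 2 new (r, r)
  "hhzhhzz" → prefix "hhzh" already present; 3 new (h, z, z)
  "hhzrhu" → prefix "hhz" already present; 3 new (r, h, u)
Total nodes = 4 + 3 + 3 + 6 + 0 + 2 + 3 + 3 = 24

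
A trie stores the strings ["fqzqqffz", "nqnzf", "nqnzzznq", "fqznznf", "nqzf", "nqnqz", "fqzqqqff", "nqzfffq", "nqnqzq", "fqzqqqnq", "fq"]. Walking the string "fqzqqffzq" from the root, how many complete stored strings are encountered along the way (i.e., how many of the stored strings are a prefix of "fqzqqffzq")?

2

Check each prefix of "fqzqqffzq" against the stored set — each match is an end-marker on the path.
Prefixes of the query that are stored words: "fq", "fqzqqffz"
Count: 2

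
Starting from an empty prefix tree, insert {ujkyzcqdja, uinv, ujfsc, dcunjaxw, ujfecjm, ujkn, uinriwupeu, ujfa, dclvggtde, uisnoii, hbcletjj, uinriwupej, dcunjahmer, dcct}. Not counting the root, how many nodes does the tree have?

Insert word by word; a character creates a node only if that edge doesn't already exist:
  "ujkyzcqdja" → 10 new (u, j, k, y, z, c, q, d, j, a)
  "uinv" → prefix "u" already present; 3 new (i, n, v)
  "ujfsc" → prefix "uj" already present; 3 new (f, s, c)
  "dcunjaxw" → 8 new (d, c, u, n, j, a, x, w)
  "ujfecjm" → prefix "ujf" already present; 4 new (e, c, j, m)
  "ujkn" → prefix "ujk" already present; 1 new (n)
  "uinriwupeu" → prefix "uin" already present; 7 new (r, i, w, u, p, e, u)
  "ujfa" → prefix "ujf" already present; 1 new (a)
  "dclvggtde" → prefix "dc" already present; 7 new (l, v, g, g, t, d, e)
  "uisnoii" → prefix "ui" already present; 5 new (s, n, o, i, i)
  "hbcletjj" → 8 new (h, b, c, l, e, t, j, j)
  "uinriwupej" → prefix "uinriwupe" already present; 1 new (j)
  "dcunjahmer" → prefix "dcunja" already present; 4 new (h, m, e, r)
  "dcct" → prefix "dc" already present; 2 new (c, t)
Total nodes = 10 + 3 + 3 + 8 + 4 + 1 + 7 + 1 + 7 + 5 + 8 + 1 + 4 + 2 = 64

64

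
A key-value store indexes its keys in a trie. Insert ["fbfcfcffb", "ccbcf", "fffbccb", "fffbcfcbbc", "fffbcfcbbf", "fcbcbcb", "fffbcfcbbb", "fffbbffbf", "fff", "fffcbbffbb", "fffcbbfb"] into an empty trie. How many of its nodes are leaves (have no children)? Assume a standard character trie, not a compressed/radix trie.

A leaf is a node with no children — equivalently, the end of a word that is not a proper prefix of any other stored word.
Those words: "ccbcf", "fbfcfcffb", "fcbcbcb", "fffbbffbf", "fffbccb", "fffbcfcbbb", "fffbcfcbbc", "fffbcfcbbf", "fffcbbfb", "fffcbbffbb"
Leaf count: 10

10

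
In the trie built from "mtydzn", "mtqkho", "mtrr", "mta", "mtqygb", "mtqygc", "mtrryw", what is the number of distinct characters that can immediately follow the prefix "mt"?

The children of the "mt" node are the distinct next characters among strings starting with "mt".
Distinct next characters after "mt": a, q, r, y.
That node has 4 child edges.

4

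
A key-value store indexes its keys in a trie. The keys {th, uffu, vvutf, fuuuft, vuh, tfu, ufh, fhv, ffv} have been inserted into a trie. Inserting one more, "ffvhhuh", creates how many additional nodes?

Walking "ffvhhuh" from the root, the first 3 characters ("ffv") follow existing edges; "h" is the first miss.
So 7 − 3 = 4 new nodes.

4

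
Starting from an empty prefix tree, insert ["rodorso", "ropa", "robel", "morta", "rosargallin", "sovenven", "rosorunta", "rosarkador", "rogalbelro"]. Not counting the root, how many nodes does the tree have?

Count nodes per top-level branch (shared prefixes stored once):
  'm'-branch (morta): 5 nodes
  'r'-branch (robel, rodorso, rogalbelro, ropa, rosargallin, rosarkador, rosorunta): 40 nodes
  's'-branch (sovenven): 8 nodes
Sum: 53

53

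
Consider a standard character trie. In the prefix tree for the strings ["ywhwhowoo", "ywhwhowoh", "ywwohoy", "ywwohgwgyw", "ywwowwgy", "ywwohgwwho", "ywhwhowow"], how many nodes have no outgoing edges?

A leaf is a node with no children — equivalently, the end of a word that is not a proper prefix of any other stored word.
Those words: "ywhwhowoh", "ywhwhowoo", "ywhwhowow", "ywwohgwgyw", "ywwohgwwho", "ywwohoy", "ywwowwgy"
Leaf count: 7

7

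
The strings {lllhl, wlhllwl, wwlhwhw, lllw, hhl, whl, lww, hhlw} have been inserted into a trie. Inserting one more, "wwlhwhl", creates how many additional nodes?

Walking "wwlhwhl" from the root, the first 6 characters ("wwlhwh") follow existing edges; "l" is the first miss.
So 7 − 6 = 1 new nodes.

1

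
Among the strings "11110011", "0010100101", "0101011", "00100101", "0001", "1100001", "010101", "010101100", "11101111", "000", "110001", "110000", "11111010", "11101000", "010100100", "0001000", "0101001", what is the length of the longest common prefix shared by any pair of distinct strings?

The deepest shared node is where two words last agree before diverging.
e.g. "0101001" and "010100100" share the prefix "0101001" of length 7; no pair shares a longer one.
Longest shared-prefix length: 7

7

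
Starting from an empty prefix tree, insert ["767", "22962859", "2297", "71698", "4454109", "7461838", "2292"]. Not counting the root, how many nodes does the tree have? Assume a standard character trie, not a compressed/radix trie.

30

Insert word by word; a character creates a node only if that edge doesn't already exist:
  "767" → 3 new (7, 6, 7)
  "22962859" → 8 new (2, 2, 9, 6, 2, 8, 5, 9)
  "2297" → prefix "229" already present; 1 new (7)
  "71698" → prefix "7" already present; 4 new (1, 6, 9, 8)
  "4454109" → 7 new (4, 4, 5, 4, 1, 0, 9)
  "7461838" → prefix "7" already present; 6 new (4, 6, 1, 8, 3, 8)
  "2292" → prefix "229" already present; 1 new (2)
Total nodes = 3 + 8 + 1 + 4 + 7 + 6 + 1 = 30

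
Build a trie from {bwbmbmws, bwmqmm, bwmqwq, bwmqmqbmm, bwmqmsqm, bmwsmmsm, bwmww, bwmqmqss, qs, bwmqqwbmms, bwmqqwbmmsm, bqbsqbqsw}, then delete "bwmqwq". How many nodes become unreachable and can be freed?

2

After clearing the end-marker at "bwmqwq", prune upward until reaching a node still needed by another word.
The suffix "wq" (2 nodes) is used only by "bwmqwq"; the node for "bwmq" still has the child "m", so pruning stops there.
Nodes removed: 2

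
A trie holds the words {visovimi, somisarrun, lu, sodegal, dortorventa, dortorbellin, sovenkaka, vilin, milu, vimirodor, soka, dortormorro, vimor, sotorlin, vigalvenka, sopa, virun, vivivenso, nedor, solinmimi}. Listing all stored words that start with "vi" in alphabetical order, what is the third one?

vimirodor

Filter for "vi…" and sort: "vigalvenka", "vilin", "vimirodor", "vimor", "virun", "visovimi", "vivivenso"
The 3rd is vimirodor.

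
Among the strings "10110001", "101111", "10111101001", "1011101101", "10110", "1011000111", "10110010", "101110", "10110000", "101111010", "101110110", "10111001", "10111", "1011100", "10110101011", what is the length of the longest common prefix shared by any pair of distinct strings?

9

Look for the deepest trie node that still has at least two words in its subtree.
e.g. "101110110" and "1011101101" share the prefix "101110110" of length 9; no pair shares a longer one.
Longest shared-prefix length: 9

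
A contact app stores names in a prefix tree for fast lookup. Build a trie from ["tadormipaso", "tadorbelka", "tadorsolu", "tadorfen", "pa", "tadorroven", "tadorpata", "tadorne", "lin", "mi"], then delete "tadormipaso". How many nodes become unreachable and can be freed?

After clearing the end-marker at "tadormipaso", prune upward until reaching a node still needed by another word.
The suffix "mipaso" (6 nodes) is used only by "tadormipaso"; the node for "tador" still has the child "b", so pruning stops there.
Nodes removed: 6

6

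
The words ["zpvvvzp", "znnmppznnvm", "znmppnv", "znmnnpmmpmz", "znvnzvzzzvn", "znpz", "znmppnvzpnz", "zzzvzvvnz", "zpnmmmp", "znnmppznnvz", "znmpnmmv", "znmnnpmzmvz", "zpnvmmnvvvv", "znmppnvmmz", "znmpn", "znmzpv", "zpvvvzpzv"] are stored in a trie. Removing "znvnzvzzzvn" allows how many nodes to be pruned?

Walk "znvnzvzzzvn" from the leaf back toward the root, removing each node that no remaining word uses.
The suffix "vnzvzzzvn" (9 nodes) is used only by "znvnzvzzzvn"; the node for "zn" still has the child "n", so pruning stops there.
Nodes removed: 9

9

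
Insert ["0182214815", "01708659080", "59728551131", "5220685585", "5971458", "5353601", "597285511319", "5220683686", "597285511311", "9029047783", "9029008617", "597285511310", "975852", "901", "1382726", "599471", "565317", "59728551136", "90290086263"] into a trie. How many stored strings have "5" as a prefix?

11

Traverse to the node for "5", then collect every word in that subtree.
Matches: "5220683686", "5220685585", "5353601", "565317", "5971458", "59728551131", "597285511310", "597285511311", "597285511319", "59728551136", "599471"
Count: 11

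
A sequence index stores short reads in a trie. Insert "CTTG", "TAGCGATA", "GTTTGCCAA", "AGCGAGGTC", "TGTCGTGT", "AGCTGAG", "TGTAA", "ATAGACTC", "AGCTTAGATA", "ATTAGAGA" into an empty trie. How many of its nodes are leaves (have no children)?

10

Leaves are exactly the stored words that no other stored word extends.
Those words: "AGCGAGGTC", "AGCTGAG", "AGCTTAGATA", "ATAGACTC", "ATTAGAGA", "CTTG", "GTTTGCCAA", "TAGCGATA", "TGTAA", "TGTCGTGT"
Leaf count: 10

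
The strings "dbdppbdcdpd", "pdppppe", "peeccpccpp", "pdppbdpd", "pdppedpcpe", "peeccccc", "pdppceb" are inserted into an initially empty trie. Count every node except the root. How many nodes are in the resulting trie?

43

Trace insertions, counting only characters that open a new branch:
  "dbdppbdcdpd" → 11 new (d, b, d, p, p, b, d, c, d, p, d)
  "pdppppe" → 7 new (p, d, p, p, p, p, e)
  "peeccpccpp" → prefix "p" already present; 9 new (e, e, c, c, p, c, c, p, p)
  "pdppbdpd" → prefix "pdpp" already present; 4 new (b, d, p, d)
  "pdppedpcpe" → prefix "pdpp" already present; 6 new (e, d, p, c, p, e)
  "peeccccc" → prefix "peecc" already present; 3 new (c, c, c)
  "pdppceb" → prefix "pdpp" already present; 3 new (c, e, b)
Total nodes = 11 + 7 + 9 + 4 + 6 + 3 + 3 = 43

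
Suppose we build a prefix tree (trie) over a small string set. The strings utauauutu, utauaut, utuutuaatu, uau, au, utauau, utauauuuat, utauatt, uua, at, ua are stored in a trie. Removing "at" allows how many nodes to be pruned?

1

Walk "at" from the leaf back toward the root, removing each node that no remaining word uses.
The suffix "t" (1 node) is used only by "at"; the node for "a" still has the child "u", so pruning stops there.
Nodes removed: 1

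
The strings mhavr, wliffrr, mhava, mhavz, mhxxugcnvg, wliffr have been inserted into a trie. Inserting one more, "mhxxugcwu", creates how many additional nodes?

2

"mhxxugc" is already a path in the trie; the remaining "wu" must be added.
New nodes needed: |"mhxxugcwu"| − 7 = 9 − 7 = 2.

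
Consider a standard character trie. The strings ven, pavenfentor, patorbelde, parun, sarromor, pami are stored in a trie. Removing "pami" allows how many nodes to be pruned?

A node on "pami"'s path can go only if nothing else ends at it or branches off below it.
The suffix "mi" (2 nodes) is used only by "pami"; the node for "pa" still has the child "v", so pruning stops there.
Nodes removed: 2

2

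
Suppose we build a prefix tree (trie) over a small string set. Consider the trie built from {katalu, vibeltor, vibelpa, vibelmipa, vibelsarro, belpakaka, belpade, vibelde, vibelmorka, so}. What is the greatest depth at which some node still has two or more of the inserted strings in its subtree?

6

Look for the deepest trie node that still has at least two words in its subtree.
e.g. "vibelmipa" and "vibelmorka" share the prefix "vibelm" of length 6; no pair shares a longer one.
Longest shared-prefix length: 6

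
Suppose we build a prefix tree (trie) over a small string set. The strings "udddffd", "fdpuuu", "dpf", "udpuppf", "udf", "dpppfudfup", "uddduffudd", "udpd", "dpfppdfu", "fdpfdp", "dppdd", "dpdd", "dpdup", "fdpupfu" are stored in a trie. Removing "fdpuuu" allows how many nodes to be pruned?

Walk "fdpuuu" from the leaf back toward the root, removing each node that no remaining word uses.
The suffix "uu" (2 nodes) is used only by "fdpuuu"; the node for "fdpu" still has the child "p", so pruning stops there.
Nodes removed: 2

2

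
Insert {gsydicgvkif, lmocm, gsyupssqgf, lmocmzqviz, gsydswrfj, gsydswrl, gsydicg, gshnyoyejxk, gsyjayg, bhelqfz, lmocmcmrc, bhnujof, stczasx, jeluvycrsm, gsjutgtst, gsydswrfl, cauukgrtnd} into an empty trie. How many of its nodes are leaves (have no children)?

A leaf is a node with no children — equivalently, the end of a word that is not a proper prefix of any other stored word.
Those words: "bhelqfz", "bhnujof", "cauukgrtnd", "gshnyoyejxk", "gsjutgtst", "gsydicgvkif", "gsydswrfj", "gsydswrfl", "gsydswrl", "gsyjayg", "gsyupssqgf", "jeluvycrsm", "lmocmcmrc", "lmocmzqviz", "stczasx"
Leaf count: 15

15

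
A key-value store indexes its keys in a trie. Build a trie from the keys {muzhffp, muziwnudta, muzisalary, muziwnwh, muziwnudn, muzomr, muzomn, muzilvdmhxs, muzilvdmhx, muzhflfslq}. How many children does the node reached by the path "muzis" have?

Walk "muzis" from the root, arriving at one node.
Characters that immediately follow "muzis" among the stored strings: {a}.
That node has 1 child edge.

1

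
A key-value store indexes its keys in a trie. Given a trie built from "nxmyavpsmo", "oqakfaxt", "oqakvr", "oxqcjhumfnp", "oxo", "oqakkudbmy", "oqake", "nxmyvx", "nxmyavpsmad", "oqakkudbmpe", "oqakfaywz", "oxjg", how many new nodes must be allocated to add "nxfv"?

"nx" is already a path in the trie; the remaining "fv" must be added.
Each of the 2 remaining characters creates one node.

2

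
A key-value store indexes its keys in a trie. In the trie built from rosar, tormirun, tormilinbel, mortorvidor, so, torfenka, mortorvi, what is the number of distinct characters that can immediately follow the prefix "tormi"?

Follow the path "tormi" to its node, then look at its outgoing edges.
Characters that immediately follow "tormi" among the stored strings: {l, r}.
That node has 2 child edges.

2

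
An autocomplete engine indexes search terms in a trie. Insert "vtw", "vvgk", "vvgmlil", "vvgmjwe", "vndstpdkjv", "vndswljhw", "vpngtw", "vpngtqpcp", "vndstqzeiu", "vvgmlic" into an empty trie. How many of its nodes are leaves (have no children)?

10

Leaves are exactly the stored words that no other stored word extends.
Those words: "vndstpdkjv", "vndstqzeiu", "vndswljhw", "vpngtqpcp", "vpngtw", "vtw", "vvgk", "vvgmjwe", "vvgmlic", "vvgmlil"
Leaf count: 10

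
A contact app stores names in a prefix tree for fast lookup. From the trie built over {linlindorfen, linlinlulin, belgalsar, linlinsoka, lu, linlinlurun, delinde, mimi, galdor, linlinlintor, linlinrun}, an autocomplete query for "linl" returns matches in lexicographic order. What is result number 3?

linlinlulin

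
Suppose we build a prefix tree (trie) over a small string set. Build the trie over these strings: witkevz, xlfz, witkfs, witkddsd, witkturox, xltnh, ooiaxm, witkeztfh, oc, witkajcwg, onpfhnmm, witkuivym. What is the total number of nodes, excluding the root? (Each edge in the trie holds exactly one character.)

53

Insert word by word; a character creates a node only if that edge doesn't already exist:
  "witkevz" → 7 new (w, i, t, k, e, v, z)
  "xlfz" → 4 new (x, l, f, z)
  "witkfs" → prefix "witk" already present; 2 new (f, s)
  "witkddsd" → prefix "witk" already present; 4 new (d, d, s, d)
  "witkturox" → prefix "witk" already present; 5 new (t, u, r, o, x)
  "xltnh" → prefix "xl" already present; 3 new (t, n, h)
  "ooiaxm" → 6 new (o, o, i, a, x, m)
  "witkeztfh" → prefix "witke" already present; 4 new (z, t, f, h)
  "oc" → prefix "o" already present; 1 new (c)
  "witkajcwg" → prefix "witk" already present; 5 new (a, j, c, w, g)
  "onpfhnmm" → prefix "o" already present; 7 new (n, p, f, h, n, m, m)
  "witkuivym" → prefix "witk" already present; 5 new (u, i, v, y, m)
Total nodes = 7 + 4 + 2 + 4 + 5 + 3 + 6 + 4 + 1 + 5 + 7 + 5 = 53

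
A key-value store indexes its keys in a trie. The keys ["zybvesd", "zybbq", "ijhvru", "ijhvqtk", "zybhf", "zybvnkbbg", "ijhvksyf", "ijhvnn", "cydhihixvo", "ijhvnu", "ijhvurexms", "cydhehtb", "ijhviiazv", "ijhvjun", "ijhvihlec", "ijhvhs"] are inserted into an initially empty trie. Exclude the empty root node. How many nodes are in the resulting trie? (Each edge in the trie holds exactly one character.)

66

Count nodes per top-level branch (shared prefixes stored once):
  'c'-branch (cydhehtb, cydhihixvo): 14 nodes
  'i'-branch (ijhvhs, ijhvihlec, ijhviiazv, ijhvjun, ijhvksyf, ijhvnn, ijhvnu, ijhvqtk, ijhvru, ijhvurexms): 36 nodes
  'z'-branch (zybbq, zybhf, zybvesd, zybvnkbbg): 16 nodes
Sum: 66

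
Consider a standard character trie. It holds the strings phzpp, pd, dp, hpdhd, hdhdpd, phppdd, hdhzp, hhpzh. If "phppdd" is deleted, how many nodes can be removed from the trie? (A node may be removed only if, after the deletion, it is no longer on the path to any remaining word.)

4

Walk "phppdd" from the leaf back toward the root, removing each node that no remaining word uses.
The suffix "ppdd" (4 nodes) is used only by "phppdd"; the node for "ph" still has the child "z", so pruning stops there.
Nodes removed: 4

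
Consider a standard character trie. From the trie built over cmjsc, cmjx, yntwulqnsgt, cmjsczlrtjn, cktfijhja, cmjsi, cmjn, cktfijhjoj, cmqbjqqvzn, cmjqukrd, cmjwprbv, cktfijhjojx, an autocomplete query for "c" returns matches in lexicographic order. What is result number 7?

Filter for "c…" and sort: "cktfijhja", "cktfijhjoj", "cktfijhjojx", "cmjn", "cmjqukrd", "cmjsc", "cmjsczlrtjn", "cmjsi", "cmjwprbv", "cmjx", "cmqbjqqvzn"
Position 7: cmjsczlrtjn

cmjsczlrtjn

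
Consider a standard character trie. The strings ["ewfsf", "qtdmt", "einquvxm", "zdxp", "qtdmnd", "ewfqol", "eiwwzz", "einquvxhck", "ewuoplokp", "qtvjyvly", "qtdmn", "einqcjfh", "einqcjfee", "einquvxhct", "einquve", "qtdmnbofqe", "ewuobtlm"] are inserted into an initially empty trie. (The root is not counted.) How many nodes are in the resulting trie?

63

Count nodes per top-level branch (shared prefixes stored once):
  'e'-branch (einqcjfee, einqcjfh, einquve, einquvxhck, einquvxhct, einquvxm, eiwwzz, ewfqol, ewfsf, ewuobtlm, ewuoplokp): 41 nodes
  'q'-branch (qtdmn, qtdmnbofqe, qtdmnd, qtdmt, qtvjyvly): 18 nodes
  'z'-branch (zdxp): 4 nodes
Sum: 63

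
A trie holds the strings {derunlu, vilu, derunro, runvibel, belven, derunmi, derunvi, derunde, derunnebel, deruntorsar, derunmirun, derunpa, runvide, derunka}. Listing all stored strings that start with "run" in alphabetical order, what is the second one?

runvide

Filter for "run…" and sort: "runvibel", "runvide"
Position 2: runvide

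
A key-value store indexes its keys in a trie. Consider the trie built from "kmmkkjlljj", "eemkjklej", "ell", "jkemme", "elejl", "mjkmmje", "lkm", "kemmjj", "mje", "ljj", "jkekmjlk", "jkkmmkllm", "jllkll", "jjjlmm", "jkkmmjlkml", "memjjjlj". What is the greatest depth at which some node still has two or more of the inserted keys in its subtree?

5

Equivalently: take the maximum, over all pairs, of their longest common prefix length.
"jkkmmjlkml" and "jkkmmkllm" agree on "jkkmm" (5 characters) before diverging; nothing deeper is shared.
Longest shared-prefix length: 5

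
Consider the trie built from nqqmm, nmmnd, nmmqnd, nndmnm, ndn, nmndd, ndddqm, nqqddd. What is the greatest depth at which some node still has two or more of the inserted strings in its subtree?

3

Equivalently: take the maximum, over all pairs, of their longest common prefix length.
"nmmnd" and "nmmqnd" agree on "nmm" (3 characters) before diverging; nothing deeper is shared.
Longest shared-prefix length: 3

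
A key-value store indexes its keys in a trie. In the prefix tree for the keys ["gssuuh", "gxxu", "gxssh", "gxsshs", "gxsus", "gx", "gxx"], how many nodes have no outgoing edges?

4

A leaf is a node with no children — equivalently, the end of a word that is not a proper prefix of any other stored word.
Those words: "gssuuh", "gxsshs", "gxsus", "gxxu"
Leaf count: 4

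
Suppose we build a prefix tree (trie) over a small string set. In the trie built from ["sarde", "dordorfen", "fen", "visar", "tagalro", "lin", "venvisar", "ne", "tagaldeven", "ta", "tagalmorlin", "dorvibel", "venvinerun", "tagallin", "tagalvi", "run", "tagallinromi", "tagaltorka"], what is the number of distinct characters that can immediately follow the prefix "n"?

1

Follow the path "n" to its node, then look at its outgoing edges.
Characters that immediately follow "n" among the stored strings: {e}.
That node has 1 child edge.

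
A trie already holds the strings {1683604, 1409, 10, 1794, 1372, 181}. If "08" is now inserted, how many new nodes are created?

Nothing in the trie begins with "0"; the whole of "08" is new.
2 − 0 = 2 new nodes.

2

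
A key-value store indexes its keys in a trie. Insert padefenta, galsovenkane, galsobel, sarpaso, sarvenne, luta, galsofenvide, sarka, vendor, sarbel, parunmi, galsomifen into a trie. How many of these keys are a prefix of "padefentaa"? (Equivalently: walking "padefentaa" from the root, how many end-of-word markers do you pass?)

Traverse "padefentaa" character by character; count nodes along the way that are marked as word ends.
Prefixes of the query that are stored words: "padefenta"
Count: 1

1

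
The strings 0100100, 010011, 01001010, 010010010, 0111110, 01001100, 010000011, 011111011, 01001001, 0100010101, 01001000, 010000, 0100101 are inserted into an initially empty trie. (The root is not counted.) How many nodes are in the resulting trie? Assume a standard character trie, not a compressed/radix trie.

32

Count nodes per top-level branch (shared prefixes stored once):
  '0'-branch (010000, 010000011, 0100010101, 0100100, 01001000, 01001001, 010010010, 0100101, 01001010, 010011, 01001100, 0111110, 011111011): 32 nodes
Sum: 32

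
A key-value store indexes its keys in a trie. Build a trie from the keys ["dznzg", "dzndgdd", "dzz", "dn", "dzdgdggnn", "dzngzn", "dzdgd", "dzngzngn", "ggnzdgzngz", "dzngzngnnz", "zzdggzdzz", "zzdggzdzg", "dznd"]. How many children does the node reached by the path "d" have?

2

The children of the "d" node are the distinct next characters among strings starting with "d".
Distinct next characters after "d": n, z.
That node has 2 child edges.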